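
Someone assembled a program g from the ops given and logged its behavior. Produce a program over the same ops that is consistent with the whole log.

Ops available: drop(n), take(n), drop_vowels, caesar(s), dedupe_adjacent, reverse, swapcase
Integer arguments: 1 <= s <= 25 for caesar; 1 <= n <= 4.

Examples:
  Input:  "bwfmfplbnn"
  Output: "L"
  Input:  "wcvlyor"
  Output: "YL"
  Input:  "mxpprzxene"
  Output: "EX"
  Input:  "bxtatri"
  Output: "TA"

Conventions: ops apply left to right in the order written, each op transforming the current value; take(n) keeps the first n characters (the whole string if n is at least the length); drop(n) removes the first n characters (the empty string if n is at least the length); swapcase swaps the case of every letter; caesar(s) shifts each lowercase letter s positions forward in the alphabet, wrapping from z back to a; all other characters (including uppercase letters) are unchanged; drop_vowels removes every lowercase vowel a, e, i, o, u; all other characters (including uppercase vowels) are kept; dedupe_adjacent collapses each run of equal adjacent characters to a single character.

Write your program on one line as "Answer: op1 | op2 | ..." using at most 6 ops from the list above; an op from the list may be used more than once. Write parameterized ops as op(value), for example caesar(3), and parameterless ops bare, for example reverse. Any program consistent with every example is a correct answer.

reverse | swapcase | take(4) | dedupe_adjacent | drop(2)

Check, running the answer program on each example:
  "bwfmfplbnn" -> "nnblpfmfwb" -> "NNBLPFMFWB" -> "NNBL" -> "NBL" -> "L"
  "wcvlyor" -> "roylvcw" -> "ROYLVCW" -> "ROYL" -> "ROYL" -> "YL"
  "mxpprzxene" -> "enexzrppxm" -> "ENEXZRPPXM" -> "ENEX" -> "ENEX" -> "EX"
  "bxtatri" -> "irtatxb" -> "IRTATXB" -> "IRTA" -> "IRTA" -> "TA"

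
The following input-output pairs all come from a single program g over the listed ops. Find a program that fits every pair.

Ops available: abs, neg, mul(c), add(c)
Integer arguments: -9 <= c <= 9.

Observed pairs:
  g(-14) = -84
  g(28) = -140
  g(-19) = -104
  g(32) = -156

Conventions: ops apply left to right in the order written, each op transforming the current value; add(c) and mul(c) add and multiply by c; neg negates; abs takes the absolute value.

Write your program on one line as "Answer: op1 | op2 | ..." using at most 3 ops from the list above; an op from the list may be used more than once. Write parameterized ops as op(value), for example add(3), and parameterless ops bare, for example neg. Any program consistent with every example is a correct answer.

abs | add(7) | mul(-4)

Check, running the answer program on each example:
  -14 -> 14 -> 21 -> -84
  28 -> 28 -> 35 -> -140
  -19 -> 19 -> 26 -> -104
  32 -> 32 -> 39 -> -156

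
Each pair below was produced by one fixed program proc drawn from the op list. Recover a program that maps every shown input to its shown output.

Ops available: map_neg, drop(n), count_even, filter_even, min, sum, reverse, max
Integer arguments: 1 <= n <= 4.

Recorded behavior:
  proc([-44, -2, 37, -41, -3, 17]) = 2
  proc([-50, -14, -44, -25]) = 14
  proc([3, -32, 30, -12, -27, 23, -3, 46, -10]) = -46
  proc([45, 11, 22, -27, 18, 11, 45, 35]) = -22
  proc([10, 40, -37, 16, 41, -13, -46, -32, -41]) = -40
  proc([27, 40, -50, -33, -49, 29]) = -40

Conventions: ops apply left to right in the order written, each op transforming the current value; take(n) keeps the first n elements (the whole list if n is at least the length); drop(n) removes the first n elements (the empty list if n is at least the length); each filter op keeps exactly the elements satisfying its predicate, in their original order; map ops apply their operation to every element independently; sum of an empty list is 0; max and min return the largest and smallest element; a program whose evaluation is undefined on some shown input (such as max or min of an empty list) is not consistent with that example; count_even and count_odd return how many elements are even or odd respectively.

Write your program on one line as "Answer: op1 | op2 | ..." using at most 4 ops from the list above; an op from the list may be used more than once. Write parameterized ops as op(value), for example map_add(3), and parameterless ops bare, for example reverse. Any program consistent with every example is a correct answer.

filter_even | reverse | map_neg | min

Check, running the answer program on each example:
  [-44, -2, 37, -41, -3, 17] -> [-44, -2] -> [-2, -44] -> [2, 44] -> 2
  [-50, -14, -44, -25] -> [-50, -14, -44] -> [-44, -14, -50] -> [44, 14, 50] -> 14
  [3, -32, 30, -12, -27, 23, -3, 46, -10] -> [-32, 30, -12, 46, -10] -> [-10, 46, -12, 30, -32] -> [10, -46, 12, -30, 32] -> -46
  [45, 11, 22, -27, 18, 11, 45, 35] -> [22, 18] -> [18, 22] -> [-18, -22] -> -22
  [10, 40, -37, 16, 41, -13, -46, -32, -41] -> [10, 40, 16, -46, -32] -> [-32, -46, 16, 40, 10] -> [32, 46, -16, -40, -10] -> -40
  [27, 40, -50, -33, -49, 29] -> [40, -50] -> [-50, 40] -> [50, -40] -> -40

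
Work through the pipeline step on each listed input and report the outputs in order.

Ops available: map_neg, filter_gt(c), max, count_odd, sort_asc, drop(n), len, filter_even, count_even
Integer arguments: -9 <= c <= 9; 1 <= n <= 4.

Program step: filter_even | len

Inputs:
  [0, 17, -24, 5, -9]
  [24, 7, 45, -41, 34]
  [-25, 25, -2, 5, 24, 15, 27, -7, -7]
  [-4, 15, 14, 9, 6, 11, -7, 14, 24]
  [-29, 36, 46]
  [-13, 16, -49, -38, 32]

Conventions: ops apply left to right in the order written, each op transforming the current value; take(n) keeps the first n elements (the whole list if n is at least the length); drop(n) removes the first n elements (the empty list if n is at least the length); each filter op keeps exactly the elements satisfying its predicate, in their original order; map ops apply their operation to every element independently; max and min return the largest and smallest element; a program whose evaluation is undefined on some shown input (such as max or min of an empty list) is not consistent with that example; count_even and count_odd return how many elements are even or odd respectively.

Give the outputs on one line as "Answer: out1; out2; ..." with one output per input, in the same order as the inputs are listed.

Execution, op by op:
  [0, 17, -24, 5, -9] -> [0, -24] -> 2
  [24, 7, 45, -41, 34] -> [24, 34] -> 2
  [-25, 25, -2, 5, 24, 15, 27, -7, -7] -> [-2, 24] -> 2
  [-4, 15, 14, 9, 6, 11, -7, 14, 24] -> [-4, 14, 6, 14, 24] -> 5
  [-29, 36, 46] -> [36, 46] -> 2
  [-13, 16, -49, -38, 32] -> [16, -38, 32] -> 3

2; 2; 2; 5; 2; 3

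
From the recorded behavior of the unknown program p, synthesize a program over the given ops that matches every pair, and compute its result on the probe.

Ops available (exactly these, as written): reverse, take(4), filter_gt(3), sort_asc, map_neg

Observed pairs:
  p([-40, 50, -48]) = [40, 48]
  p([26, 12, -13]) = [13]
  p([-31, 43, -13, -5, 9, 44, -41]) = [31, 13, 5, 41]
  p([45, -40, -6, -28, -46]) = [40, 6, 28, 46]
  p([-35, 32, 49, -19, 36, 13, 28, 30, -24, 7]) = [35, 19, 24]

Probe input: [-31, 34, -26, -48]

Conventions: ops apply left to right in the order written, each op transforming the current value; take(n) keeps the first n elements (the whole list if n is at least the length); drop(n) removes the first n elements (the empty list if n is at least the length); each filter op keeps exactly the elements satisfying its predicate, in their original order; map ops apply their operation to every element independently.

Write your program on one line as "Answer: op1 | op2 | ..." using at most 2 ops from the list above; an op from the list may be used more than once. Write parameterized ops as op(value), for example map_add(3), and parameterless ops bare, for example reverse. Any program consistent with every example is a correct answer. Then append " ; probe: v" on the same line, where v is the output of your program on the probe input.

map_neg | filter_gt(3) ; probe: [31, 26, 48]

Check, running the answer program on each example:
  [-40, 50, -48] -> [40, -50, 48] -> [40, 48]
  [26, 12, -13] -> [-26, -12, 13] -> [13]
  [-31, 43, -13, -5, 9, 44, -41] -> [31, -43, 13, 5, -9, -44, 41] -> [31, 13, 5, 41]
  [45, -40, -6, -28, -46] -> [-45, 40, 6, 28, 46] -> [40, 6, 28, 46]
  [-35, 32, 49, -19, 36, 13, 28, 30, -24, 7] -> [35, -32, -49, 19, -36, -13, -28, -30, 24, -7] -> [35, 19, 24]
  probe: [-31, 34, -26, -48] -> [31, -34, 26, 48] -> [31, 26, 48]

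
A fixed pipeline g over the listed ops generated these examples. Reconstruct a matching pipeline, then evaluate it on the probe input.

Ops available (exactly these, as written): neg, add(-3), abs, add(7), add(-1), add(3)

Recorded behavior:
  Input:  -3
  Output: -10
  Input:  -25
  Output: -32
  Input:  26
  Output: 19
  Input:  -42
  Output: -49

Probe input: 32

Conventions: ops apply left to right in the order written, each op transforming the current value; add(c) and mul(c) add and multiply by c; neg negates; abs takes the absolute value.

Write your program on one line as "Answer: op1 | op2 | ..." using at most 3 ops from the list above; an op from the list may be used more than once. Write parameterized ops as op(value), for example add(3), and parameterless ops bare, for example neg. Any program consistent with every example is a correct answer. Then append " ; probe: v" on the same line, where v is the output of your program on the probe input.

neg | add(7) | neg ; probe: 25

Check, running the answer program on each example:
  -3 -> 3 -> 10 -> -10
  -25 -> 25 -> 32 -> -32
  26 -> -26 -> -19 -> 19
  -42 -> 42 -> 49 -> -49
  probe: 32 -> -32 -> -25 -> 25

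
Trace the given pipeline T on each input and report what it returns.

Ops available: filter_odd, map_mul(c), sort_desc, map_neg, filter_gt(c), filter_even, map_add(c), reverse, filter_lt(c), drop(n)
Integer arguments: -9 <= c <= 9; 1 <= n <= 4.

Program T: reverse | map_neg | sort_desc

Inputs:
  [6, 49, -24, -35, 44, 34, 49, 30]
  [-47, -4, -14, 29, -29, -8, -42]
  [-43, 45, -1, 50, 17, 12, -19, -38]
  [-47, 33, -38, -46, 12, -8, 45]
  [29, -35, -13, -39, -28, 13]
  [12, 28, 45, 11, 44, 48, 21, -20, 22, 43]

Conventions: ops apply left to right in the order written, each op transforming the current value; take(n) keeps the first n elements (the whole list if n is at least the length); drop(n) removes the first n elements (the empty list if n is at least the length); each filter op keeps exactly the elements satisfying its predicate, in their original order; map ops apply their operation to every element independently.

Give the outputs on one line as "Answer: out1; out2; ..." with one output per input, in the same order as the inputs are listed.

Execution, op by op:
  [6, 49, -24, -35, 44, 34, 49, 30] -> [30, 49, 34, 44, -35, -24, 49, 6] -> [-30, -49, -34, -44, 35, 24, -49, -6] -> [35, 24, -6, -30, -34, -44, -49, -49]
  [-47, -4, -14, 29, -29, -8, -42] -> [-42, -8, -29, 29, -14, -4, -47] -> [42, 8, 29, -29, 14, 4, 47] -> [47, 42, 29, 14, 8, 4, -29]
  [-43, 45, -1, 50, 17, 12, -19, -38] -> [-38, -19, 12, 17, 50, -1, 45, -43] -> [38, 19, -12, -17, -50, 1, -45, 43] -> [43, 38, 19, 1, -12, -17, -45, -50]
  [-47, 33, -38, -46, 12, -8, 45] -> [45, -8, 12, -46, -38, 33, -47] -> [-45, 8, -12, 46, 38, -33, 47] -> [47, 46, 38, 8, -12, -33, -45]
  [29, -35, -13, -39, -28, 13] -> [13, -28, -39, -13, -35, 29] -> [-13, 28, 39, 13, 35, -29] -> [39, 35, 28, 13, -13, -29]
  [12, 28, 45, 11, 44, 48, 21, -20, 22, 43] -> [43, 22, -20, 21, 48, 44, 11, 45, 28, 12] -> [-43, -22, 20, -21, -48, -44, -11, -45, -28, -12] -> [20, -11, -12, -21, -22, -28, -43, -44, -45, -48]

[35, 24, -6, -30, -34, -44, -49, -49]; [47, 42, 29, 14, 8, 4, -29]; [43, 38, 19, 1, -12, -17, -45, -50]; [47, 46, 38, 8, -12, -33, -45]; [39, 35, 28, 13, -13, -29]; [20, -11, -12, -21, -22, -28, -43, -44, -45, -48]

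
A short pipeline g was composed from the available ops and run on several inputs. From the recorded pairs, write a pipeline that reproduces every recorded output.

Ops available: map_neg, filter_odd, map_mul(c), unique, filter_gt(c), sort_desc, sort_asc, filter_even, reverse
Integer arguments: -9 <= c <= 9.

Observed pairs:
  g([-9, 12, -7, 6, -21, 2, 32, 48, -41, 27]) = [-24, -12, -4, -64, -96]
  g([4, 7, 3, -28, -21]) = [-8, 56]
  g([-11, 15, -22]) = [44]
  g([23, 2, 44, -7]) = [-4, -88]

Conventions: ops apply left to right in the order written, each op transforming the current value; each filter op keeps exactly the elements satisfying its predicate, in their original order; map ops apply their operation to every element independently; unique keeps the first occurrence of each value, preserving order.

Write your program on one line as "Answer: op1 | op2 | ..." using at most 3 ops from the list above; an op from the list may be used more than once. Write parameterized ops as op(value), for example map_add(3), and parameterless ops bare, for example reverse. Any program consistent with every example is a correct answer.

map_neg | filter_even | map_mul(2)

Check, running the answer program on each example:
  [-9, 12, -7, 6, -21, 2, 32, 48, -41, 27] -> [9, -12, 7, -6, 21, -2, -32, -48, 41, -27] -> [-12, -6, -2, -32, -48] -> [-24, -12, -4, -64, -96]
  [4, 7, 3, -28, -21] -> [-4, -7, -3, 28, 21] -> [-4, 28] -> [-8, 56]
  [-11, 15, -22] -> [11, -15, 22] -> [22] -> [44]
  [23, 2, 44, -7] -> [-23, -2, -44, 7] -> [-2, -44] -> [-4, -88]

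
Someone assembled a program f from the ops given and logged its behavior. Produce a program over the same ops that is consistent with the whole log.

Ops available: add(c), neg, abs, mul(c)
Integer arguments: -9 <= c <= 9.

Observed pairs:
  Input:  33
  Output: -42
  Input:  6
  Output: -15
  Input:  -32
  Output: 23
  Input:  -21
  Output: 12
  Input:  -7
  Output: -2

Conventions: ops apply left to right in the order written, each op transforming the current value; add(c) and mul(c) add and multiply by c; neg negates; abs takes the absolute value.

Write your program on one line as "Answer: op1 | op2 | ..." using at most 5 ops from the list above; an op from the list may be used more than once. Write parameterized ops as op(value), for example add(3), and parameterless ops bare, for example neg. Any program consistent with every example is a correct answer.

add(3) | add(3) | add(3) | neg

Check, running the answer program on each example:
  33 -> 36 -> 39 -> 42 -> -42
  6 -> 9 -> 12 -> 15 -> -15
  -32 -> -29 -> -26 -> -23 -> 23
  -21 -> -18 -> -15 -> -12 -> 12
  -7 -> -4 -> -1 -> 2 -> -2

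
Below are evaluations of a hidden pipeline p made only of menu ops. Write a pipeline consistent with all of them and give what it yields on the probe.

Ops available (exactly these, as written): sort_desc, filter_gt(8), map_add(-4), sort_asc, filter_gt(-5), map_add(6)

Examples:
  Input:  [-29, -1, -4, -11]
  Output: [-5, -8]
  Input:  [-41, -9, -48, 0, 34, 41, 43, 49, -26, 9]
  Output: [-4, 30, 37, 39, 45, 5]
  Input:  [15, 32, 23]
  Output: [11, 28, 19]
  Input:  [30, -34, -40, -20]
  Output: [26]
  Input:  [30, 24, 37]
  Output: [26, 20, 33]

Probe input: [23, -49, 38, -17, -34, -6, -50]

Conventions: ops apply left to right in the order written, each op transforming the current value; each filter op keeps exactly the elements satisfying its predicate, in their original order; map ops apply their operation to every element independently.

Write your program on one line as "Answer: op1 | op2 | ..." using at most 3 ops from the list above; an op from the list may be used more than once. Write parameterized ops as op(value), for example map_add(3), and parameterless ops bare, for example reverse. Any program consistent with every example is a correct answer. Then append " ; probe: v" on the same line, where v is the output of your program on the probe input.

filter_gt(-5) | map_add(-4) ; probe: [19, 34]

Check, running the answer program on each example:
  [-29, -1, -4, -11] -> [-1, -4] -> [-5, -8]
  [-41, -9, -48, 0, 34, 41, 43, 49, -26, 9] -> [0, 34, 41, 43, 49, 9] -> [-4, 30, 37, 39, 45, 5]
  [15, 32, 23] -> [15, 32, 23] -> [11, 28, 19]
  [30, -34, -40, -20] -> [30] -> [26]
  [30, 24, 37] -> [30, 24, 37] -> [26, 20, 33]
  probe: [23, -49, 38, -17, -34, -6, -50] -> [23, 38] -> [19, 34]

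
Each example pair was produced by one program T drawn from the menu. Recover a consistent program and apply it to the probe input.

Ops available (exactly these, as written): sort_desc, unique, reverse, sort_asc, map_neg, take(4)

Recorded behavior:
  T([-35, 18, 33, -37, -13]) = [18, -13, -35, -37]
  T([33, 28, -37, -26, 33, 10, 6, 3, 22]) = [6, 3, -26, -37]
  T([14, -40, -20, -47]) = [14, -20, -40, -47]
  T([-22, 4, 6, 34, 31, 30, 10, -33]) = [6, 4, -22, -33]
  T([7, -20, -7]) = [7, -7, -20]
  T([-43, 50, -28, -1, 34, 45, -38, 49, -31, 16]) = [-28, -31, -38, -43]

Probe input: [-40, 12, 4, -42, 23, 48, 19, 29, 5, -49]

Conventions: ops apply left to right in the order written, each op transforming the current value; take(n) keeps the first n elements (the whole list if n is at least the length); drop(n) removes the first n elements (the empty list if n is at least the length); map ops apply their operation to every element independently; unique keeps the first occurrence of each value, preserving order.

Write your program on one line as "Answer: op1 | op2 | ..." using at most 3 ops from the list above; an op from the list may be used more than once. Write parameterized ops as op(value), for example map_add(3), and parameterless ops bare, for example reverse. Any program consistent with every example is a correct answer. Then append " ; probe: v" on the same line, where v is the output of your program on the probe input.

sort_asc | take(4) | reverse ; probe: [4, -40, -42, -49]

Check, running the answer program on each example:
  [-35, 18, 33, -37, -13] -> [-37, -35, -13, 18, 33] -> [-37, -35, -13, 18] -> [18, -13, -35, -37]
  [33, 28, -37, -26, 33, 10, 6, 3, 22] -> [-37, -26, 3, 6, 10, 22, 28, 33, 33] -> [-37, -26, 3, 6] -> [6, 3, -26, -37]
  [14, -40, -20, -47] -> [-47, -40, -20, 14] -> [-47, -40, -20, 14] -> [14, -20, -40, -47]
  [-22, 4, 6, 34, 31, 30, 10, -33] -> [-33, -22, 4, 6, 10, 30, 31, 34] -> [-33, -22, 4, 6] -> [6, 4, -22, -33]
  [7, -20, -7] -> [-20, -7, 7] -> [-20, -7, 7] -> [7, -7, -20]
  [-43, 50, -28, -1, 34, 45, -38, 49, -31, 16] -> [-43, -38, -31, -28, -1, 16, 34, 45, 49, 50] -> [-43, -38, -31, -28] -> [-28, -31, -38, -43]
  probe: [-40, 12, 4, -42, 23, 48, 19, 29, 5, -49] -> [-49, -42, -40, 4, 5, 12, 19, 23, 29, 48] -> [-49, -42, -40, 4] -> [4, -40, -42, -49]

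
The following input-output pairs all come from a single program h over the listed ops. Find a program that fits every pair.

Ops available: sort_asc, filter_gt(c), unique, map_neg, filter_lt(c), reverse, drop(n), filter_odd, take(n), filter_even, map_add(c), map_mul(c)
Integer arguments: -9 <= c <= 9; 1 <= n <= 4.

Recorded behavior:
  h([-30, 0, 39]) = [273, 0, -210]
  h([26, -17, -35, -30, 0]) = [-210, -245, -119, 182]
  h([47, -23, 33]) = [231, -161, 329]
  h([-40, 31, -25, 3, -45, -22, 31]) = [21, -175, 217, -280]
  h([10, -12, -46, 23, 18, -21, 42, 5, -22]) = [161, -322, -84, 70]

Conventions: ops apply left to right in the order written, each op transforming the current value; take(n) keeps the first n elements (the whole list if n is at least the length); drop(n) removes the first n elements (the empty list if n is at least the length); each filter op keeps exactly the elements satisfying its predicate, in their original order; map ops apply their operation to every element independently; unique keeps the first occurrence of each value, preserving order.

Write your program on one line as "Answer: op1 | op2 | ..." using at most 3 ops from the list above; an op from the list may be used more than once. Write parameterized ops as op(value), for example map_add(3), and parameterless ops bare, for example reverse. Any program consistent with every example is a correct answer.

take(4) | map_mul(7) | reverse

Check, running the answer program on each example:
  [-30, 0, 39] -> [-30, 0, 39] -> [-210, 0, 273] -> [273, 0, -210]
  [26, -17, -35, -30, 0] -> [26, -17, -35, -30] -> [182, -119, -245, -210] -> [-210, -245, -119, 182]
  [47, -23, 33] -> [47, -23, 33] -> [329, -161, 231] -> [231, -161, 329]
  [-40, 31, -25, 3, -45, -22, 31] -> [-40, 31, -25, 3] -> [-280, 217, -175, 21] -> [21, -175, 217, -280]
  [10, -12, -46, 23, 18, -21, 42, 5, -22] -> [10, -12, -46, 23] -> [70, -84, -322, 161] -> [161, -322, -84, 70]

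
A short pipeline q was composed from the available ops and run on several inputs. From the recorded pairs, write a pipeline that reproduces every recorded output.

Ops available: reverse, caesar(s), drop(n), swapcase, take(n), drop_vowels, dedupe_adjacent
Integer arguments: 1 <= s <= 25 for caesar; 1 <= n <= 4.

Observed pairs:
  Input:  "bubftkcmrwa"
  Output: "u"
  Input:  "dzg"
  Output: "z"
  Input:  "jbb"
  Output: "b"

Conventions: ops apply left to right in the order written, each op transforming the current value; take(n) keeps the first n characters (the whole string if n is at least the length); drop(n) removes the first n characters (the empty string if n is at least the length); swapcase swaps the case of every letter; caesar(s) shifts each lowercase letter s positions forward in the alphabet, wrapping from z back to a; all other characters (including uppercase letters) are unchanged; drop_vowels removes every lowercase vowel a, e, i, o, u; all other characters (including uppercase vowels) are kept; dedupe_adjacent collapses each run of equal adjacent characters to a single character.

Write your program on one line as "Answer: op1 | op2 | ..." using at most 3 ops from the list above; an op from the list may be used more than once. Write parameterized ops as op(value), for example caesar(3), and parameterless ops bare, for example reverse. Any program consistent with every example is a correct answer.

drop(1) | take(1)

Check, running the answer program on each example:
  "bubftkcmrwa" -> "ubftkcmrwa" -> "u"
  "dzg" -> "zg" -> "z"
  "jbb" -> "bb" -> "b"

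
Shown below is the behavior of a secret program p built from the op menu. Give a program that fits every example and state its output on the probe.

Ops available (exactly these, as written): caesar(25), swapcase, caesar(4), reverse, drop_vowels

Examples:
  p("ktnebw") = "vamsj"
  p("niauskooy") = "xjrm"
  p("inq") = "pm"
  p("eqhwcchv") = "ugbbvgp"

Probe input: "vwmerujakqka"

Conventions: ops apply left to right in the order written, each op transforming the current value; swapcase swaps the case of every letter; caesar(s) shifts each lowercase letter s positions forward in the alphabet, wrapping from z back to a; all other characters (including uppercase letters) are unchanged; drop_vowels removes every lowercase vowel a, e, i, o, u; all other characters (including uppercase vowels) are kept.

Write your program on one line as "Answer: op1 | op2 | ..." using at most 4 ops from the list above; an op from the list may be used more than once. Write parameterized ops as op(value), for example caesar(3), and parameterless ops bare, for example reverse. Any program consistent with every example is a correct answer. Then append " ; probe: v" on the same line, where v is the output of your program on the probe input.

drop_vowels | reverse | caesar(25) ; probe: "jpjiqlvu"

Check, running the answer program on each example:
  "ktnebw" -> "ktnbw" -> "wbntk" -> "vamsj"
  "niauskooy" -> "nsky" -> "yksn" -> "xjrm"
  "inq" -> "nq" -> "qn" -> "pm"
  "eqhwcchv" -> "qhwcchv" -> "vhccwhq" -> "ugbbvgp"
  probe: "vwmerujakqka" -> "vwmrjkqk" -> "kqkjrmwv" -> "jpjiqlvu"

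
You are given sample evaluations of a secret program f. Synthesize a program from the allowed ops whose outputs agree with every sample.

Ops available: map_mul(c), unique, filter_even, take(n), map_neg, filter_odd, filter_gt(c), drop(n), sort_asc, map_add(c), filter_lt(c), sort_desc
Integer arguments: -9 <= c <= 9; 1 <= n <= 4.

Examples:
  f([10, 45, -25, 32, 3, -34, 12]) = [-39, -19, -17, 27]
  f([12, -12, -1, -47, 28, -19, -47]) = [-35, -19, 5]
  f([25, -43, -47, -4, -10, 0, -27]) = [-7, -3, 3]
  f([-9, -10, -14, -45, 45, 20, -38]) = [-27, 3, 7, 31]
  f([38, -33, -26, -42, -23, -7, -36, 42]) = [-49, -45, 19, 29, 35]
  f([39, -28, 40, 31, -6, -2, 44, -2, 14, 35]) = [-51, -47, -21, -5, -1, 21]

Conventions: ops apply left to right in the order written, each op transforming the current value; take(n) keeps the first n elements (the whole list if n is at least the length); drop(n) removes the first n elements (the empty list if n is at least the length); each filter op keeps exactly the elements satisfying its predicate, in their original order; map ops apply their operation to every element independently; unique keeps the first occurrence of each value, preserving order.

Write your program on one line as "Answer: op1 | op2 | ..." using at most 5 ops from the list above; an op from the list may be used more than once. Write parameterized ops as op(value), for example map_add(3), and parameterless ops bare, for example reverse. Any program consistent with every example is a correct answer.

sort_desc | map_neg | unique | map_add(-7) | filter_odd

Check, running the answer program on each example:
  [10, 45, -25, 32, 3, -34, 12] -> [45, 32, 12, 10, 3, -25, -34] -> [-45, -32, -12, -10, -3, 25, 34] -> [-45, -32, -12, -10, -3, 25, 34] -> [-52, -39, -19, -17, -10, 18, 27] -> [-39, -19, -17, 27]
  [12, -12, -1, -47, 28, -19, -47] -> [28, 12, -1, -12, -19, -47, -47] -> [-28, -12, 1, 12, 19, 47, 47] -> [-28, -12, 1, 12, 19, 47] -> [-35, -19, -6, 5, 12, 40] -> [-35, -19, 5]
  [25, -43, -47, -4, -10, 0, -27] -> [25, 0, -4, -10, -27, -43, -47] -> [-25, 0, 4, 10, 27, 43, 47] -> [-25, 0, 4, 10, 27, 43, 47] -> [-32, -7, -3, 3, 20, 36, 40] -> [-7, -3, 3]
  [-9, -10, -14, -45, 45, 20, -38] -> [45, 20, -9, -10, -14, -38, -45] -> [-45, -20, 9, 10, 14, 38, 45] -> [-45, -20, 9, 10, 14, 38, 45] -> [-52, -27, 2, 3, 7, 31, 38] -> [-27, 3, 7, 31]
  [38, -33, -26, -42, -23, -7, -36, 42] -> [42, 38, -7, -23, -26, -33, -36, -42] -> [-42, -38, 7, 23, 26, 33, 36, 42] -> [-42, -38, 7, 23, 26, 33, 36, 42] -> [-49, -45, 0, 16, 19, 26, 29, 35] -> [-49, -45, 19, 29, 35]
  [39, -28, 40, 31, -6, -2, 44, -2, 14, 35] -> [44, 40, 39, 35, 31, 14, -2, -2, -6, -28] -> [-44, -40, -39, -35, -31, -14, 2, 2, 6, 28] -> [-44, -40, -39, -35, -31, -14, 2, 6, 28] -> [-51, -47, -46, -42, -38, -21, -5, -1, 21] -> [-51, -47, -21, -5, -1, 21]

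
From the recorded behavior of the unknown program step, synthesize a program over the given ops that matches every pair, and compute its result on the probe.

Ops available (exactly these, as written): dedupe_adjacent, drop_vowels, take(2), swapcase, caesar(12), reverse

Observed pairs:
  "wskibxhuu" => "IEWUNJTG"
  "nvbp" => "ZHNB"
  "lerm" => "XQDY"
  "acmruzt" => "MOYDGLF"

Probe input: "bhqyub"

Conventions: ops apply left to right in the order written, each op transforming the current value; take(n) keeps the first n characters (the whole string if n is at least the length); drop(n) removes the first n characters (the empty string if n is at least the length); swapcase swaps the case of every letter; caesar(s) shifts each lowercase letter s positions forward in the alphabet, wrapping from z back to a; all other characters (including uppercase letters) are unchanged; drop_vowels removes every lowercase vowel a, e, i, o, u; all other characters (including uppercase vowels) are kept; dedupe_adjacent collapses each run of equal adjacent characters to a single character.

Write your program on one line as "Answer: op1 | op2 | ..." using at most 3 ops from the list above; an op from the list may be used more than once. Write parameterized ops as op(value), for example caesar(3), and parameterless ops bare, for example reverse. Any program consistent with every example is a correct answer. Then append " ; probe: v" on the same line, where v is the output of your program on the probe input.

caesar(12) | swapcase | dedupe_adjacent ; probe: "NTCKGN"

Check, running the answer program on each example:
  "wskibxhuu" -> "iewunjtgg" -> "IEWUNJTGG" -> "IEWUNJTG"
  "nvbp" -> "zhnb" -> "ZHNB" -> "ZHNB"
  "lerm" -> "xqdy" -> "XQDY" -> "XQDY"
  "acmruzt" -> "moydglf" -> "MOYDGLF" -> "MOYDGLF"
  probe: "bhqyub" -> "ntckgn" -> "NTCKGN" -> "NTCKGN"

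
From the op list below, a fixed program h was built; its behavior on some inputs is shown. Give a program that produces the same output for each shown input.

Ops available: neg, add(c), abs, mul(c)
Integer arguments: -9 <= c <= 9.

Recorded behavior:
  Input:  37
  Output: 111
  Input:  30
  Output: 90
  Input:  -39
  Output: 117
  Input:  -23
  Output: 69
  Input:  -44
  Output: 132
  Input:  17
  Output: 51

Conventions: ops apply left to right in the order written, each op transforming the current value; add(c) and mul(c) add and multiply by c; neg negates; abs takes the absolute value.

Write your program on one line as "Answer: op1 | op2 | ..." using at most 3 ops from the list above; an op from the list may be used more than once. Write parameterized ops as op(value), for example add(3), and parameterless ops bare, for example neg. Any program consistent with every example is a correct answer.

abs | mul(-3) | neg

Check, running the answer program on each example:
  37 -> 37 -> -111 -> 111
  30 -> 30 -> -90 -> 90
  -39 -> 39 -> -117 -> 117
  -23 -> 23 -> -69 -> 69
  -44 -> 44 -> -132 -> 132
  17 -> 17 -> -51 -> 51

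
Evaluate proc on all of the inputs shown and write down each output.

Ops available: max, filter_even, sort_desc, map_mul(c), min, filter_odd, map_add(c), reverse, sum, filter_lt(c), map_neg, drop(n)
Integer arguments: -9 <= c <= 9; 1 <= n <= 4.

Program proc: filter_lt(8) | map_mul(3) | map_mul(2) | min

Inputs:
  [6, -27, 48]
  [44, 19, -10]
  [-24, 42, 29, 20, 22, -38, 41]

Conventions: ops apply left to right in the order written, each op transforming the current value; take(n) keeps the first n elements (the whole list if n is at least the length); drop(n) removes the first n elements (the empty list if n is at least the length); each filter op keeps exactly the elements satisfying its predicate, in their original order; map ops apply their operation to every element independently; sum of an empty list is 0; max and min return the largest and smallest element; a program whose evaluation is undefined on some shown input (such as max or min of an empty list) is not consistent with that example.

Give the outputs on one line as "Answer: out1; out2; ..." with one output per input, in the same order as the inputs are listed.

-162; -60; -228

Execution, op by op:
  [6, -27, 48] -> [6, -27] -> [18, -81] -> [36, -162] -> -162
  [44, 19, -10] -> [-10] -> [-30] -> [-60] -> -60
  [-24, 42, 29, 20, 22, -38, 41] -> [-24, -38] -> [-72, -114] -> [-144, -228] -> -228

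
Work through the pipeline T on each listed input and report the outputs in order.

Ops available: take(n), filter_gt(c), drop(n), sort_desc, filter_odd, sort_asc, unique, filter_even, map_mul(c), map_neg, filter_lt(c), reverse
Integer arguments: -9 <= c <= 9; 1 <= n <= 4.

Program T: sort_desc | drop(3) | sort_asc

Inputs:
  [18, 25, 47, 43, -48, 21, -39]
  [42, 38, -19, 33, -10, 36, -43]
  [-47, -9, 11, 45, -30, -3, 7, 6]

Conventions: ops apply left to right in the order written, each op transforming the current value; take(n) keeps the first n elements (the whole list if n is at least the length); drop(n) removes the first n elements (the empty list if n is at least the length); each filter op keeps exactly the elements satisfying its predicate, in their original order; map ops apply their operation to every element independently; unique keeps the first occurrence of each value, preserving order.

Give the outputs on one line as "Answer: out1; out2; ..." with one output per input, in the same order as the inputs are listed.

Execution, op by op:
  [18, 25, 47, 43, -48, 21, -39] -> [47, 43, 25, 21, 18, -39, -48] -> [21, 18, -39, -48] -> [-48, -39, 18, 21]
  [42, 38, -19, 33, -10, 36, -43] -> [42, 38, 36, 33, -10, -19, -43] -> [33, -10, -19, -43] -> [-43, -19, -10, 33]
  [-47, -9, 11, 45, -30, -3, 7, 6] -> [45, 11, 7, 6, -3, -9, -30, -47] -> [6, -3, -9, -30, -47] -> [-47, -30, -9, -3, 6]

[-48, -39, 18, 21]; [-43, -19, -10, 33]; [-47, -30, -9, -3, 6]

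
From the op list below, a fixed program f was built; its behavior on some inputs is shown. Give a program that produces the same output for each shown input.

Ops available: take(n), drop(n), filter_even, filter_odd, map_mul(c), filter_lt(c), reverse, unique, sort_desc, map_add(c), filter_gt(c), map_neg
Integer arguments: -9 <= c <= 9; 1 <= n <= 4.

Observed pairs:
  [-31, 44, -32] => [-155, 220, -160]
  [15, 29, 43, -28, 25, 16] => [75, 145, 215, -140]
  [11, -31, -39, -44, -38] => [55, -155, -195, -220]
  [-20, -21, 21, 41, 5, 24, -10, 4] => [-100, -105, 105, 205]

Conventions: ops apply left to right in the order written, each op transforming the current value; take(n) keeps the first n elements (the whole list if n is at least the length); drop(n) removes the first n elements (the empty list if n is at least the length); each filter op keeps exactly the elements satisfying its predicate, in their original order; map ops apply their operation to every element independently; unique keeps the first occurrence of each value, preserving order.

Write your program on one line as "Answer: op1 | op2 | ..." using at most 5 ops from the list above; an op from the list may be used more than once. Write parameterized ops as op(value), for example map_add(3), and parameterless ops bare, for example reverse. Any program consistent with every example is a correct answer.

map_neg | map_mul(-5) | map_neg | take(4) | map_neg

Check, running the answer program on each example:
  [-31, 44, -32] -> [31, -44, 32] -> [-155, 220, -160] -> [155, -220, 160] -> [155, -220, 160] -> [-155, 220, -160]
  [15, 29, 43, -28, 25, 16] -> [-15, -29, -43, 28, -25, -16] -> [75, 145, 215, -140, 125, 80] -> [-75, -145, -215, 140, -125, -80] -> [-75, -145, -215, 140] -> [75, 145, 215, -140]
  [11, -31, -39, -44, -38] -> [-11, 31, 39, 44, 38] -> [55, -155, -195, -220, -190] -> [-55, 155, 195, 220, 190] -> [-55, 155, 195, 220] -> [55, -155, -195, -220]
  [-20, -21, 21, 41, 5, 24, -10, 4] -> [20, 21, -21, -41, -5, -24, 10, -4] -> [-100, -105, 105, 205, 25, 120, -50, 20] -> [100, 105, -105, -205, -25, -120, 50, -20] -> [100, 105, -105, -205] -> [-100, -105, 105, 205]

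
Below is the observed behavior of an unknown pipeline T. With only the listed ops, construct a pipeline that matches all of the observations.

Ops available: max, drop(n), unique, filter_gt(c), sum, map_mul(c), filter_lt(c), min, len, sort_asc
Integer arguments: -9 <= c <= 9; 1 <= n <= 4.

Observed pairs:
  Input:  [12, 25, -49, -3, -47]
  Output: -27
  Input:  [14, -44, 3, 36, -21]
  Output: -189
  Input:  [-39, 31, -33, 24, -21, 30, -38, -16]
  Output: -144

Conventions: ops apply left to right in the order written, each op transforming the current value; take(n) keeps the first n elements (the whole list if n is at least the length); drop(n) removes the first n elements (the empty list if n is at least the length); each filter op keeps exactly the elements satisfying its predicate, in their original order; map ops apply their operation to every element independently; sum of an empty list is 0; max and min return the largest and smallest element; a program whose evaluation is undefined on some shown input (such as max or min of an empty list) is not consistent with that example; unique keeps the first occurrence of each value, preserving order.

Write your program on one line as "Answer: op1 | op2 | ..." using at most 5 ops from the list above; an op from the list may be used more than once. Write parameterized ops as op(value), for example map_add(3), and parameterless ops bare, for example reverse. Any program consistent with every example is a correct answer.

drop(3) | filter_lt(3) | map_mul(9) | max

Check, running the answer program on each example:
  [12, 25, -49, -3, -47] -> [-3, -47] -> [-3, -47] -> [-27, -423] -> -27
  [14, -44, 3, 36, -21] -> [36, -21] -> [-21] -> [-189] -> -189
  [-39, 31, -33, 24, -21, 30, -38, -16] -> [24, -21, 30, -38, -16] -> [-21, -38, -16] -> [-189, -342, -144] -> -144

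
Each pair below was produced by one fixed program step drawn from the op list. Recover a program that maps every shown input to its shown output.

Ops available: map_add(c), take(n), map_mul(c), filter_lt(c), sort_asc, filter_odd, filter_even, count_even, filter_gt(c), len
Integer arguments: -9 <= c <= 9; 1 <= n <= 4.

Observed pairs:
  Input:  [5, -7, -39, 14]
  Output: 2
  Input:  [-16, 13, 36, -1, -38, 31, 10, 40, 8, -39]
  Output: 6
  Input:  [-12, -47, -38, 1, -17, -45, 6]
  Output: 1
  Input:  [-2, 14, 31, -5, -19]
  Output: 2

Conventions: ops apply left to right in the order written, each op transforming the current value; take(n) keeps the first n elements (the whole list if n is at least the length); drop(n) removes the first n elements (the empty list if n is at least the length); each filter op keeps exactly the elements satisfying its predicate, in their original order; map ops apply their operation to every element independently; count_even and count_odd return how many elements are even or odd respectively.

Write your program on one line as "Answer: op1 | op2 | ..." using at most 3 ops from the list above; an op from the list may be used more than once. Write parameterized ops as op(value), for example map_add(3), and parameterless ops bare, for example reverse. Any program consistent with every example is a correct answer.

map_add(-3) | filter_gt(-2) | len

Check, running the answer program on each example:
  [5, -7, -39, 14] -> [2, -10, -42, 11] -> [2, 11] -> 2
  [-16, 13, 36, -1, -38, 31, 10, 40, 8, -39] -> [-19, 10, 33, -4, -41, 28, 7, 37, 5, -42] -> [10, 33, 28, 7, 37, 5] -> 6
  [-12, -47, -38, 1, -17, -45, 6] -> [-15, -50, -41, -2, -20, -48, 3] -> [3] -> 1
  [-2, 14, 31, -5, -19] -> [-5, 11, 28, -8, -22] -> [11, 28] -> 2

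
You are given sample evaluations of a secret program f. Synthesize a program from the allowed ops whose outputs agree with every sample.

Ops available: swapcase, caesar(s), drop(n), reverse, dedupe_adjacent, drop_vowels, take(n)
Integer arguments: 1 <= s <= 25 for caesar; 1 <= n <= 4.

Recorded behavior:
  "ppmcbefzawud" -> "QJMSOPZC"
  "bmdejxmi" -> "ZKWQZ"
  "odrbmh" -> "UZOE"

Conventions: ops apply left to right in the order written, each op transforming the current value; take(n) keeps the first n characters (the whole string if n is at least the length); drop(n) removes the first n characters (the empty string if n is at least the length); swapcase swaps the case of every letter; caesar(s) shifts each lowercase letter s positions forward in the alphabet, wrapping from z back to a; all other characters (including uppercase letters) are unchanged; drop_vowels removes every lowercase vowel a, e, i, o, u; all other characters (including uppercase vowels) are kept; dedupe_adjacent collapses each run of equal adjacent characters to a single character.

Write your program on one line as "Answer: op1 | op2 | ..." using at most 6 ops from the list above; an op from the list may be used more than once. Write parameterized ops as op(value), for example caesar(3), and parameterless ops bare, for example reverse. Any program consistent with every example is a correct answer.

drop_vowels | caesar(13) | drop(1) | swapcase | reverse

Check, running the answer program on each example:
  "ppmcbefzawud" -> "ppmcbfzwd" -> "cczposmjq" -> "czposmjq" -> "CZPOSMJQ" -> "QJMSOPZC"
  "bmdejxmi" -> "bmdjxm" -> "ozqwkz" -> "zqwkz" -> "ZQWKZ" -> "ZKWQZ"
  "odrbmh" -> "drbmh" -> "qeozu" -> "eozu" -> "EOZU" -> "UZOE"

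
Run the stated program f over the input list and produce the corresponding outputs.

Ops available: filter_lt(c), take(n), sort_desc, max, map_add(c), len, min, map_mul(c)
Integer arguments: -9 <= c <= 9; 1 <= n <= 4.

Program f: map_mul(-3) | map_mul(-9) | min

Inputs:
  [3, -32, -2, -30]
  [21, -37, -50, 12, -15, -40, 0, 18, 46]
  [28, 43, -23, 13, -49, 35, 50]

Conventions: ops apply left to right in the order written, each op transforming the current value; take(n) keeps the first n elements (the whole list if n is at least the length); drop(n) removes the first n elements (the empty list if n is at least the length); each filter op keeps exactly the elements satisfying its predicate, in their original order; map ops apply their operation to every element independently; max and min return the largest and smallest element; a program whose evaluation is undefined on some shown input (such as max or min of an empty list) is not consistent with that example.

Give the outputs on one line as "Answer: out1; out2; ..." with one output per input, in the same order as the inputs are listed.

-864; -1350; -1323

Execution, op by op:
  [3, -32, -2, -30] -> [-9, 96, 6, 90] -> [81, -864, -54, -810] -> -864
  [21, -37, -50, 12, -15, -40, 0, 18, 46] -> [-63, 111, 150, -36, 45, 120, 0, -54, -138] -> [567, -999, -1350, 324, -405, -1080, 0, 486, 1242] -> -1350
  [28, 43, -23, 13, -49, 35, 50] -> [-84, -129, 69, -39, 147, -105, -150] -> [756, 1161, -621, 351, -1323, 945, 1350] -> -1323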